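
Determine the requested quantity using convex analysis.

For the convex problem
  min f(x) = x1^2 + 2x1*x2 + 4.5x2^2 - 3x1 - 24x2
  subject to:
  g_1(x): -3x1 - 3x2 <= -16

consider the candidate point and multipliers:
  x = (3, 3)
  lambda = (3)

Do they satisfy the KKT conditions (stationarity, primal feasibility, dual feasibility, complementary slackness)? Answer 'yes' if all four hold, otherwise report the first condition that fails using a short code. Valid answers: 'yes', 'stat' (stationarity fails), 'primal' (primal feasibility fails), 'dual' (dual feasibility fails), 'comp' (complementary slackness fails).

Gradient of f: grad f(x) = Q x + c = (9, 9)
Constraint values g_i(x) = a_i^T x - b_i:
  g_1((3, 3)) = -2
Stationarity residual: grad f(x) + sum_i lambda_i a_i = (0, 0)
  -> stationarity OK
Primal feasibility (all g_i <= 0): OK
Dual feasibility (all lambda_i >= 0): OK
Complementary slackness (lambda_i * g_i(x) = 0 for all i): FAILS

Verdict: the first failing condition is complementary_slackness -> comp.

comp


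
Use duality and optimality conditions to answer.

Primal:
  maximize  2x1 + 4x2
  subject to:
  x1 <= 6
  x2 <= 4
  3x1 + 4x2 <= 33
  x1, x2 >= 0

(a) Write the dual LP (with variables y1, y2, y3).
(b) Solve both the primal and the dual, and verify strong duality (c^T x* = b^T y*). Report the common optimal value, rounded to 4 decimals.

The standard primal-dual pair for 'max c^T x s.t. A x <= b, x >= 0' is:
  Dual:  min b^T y  s.t.  A^T y >= c,  y >= 0.

So the dual LP is:
  minimize  6y1 + 4y2 + 33y3
  subject to:
    y1 + 3y3 >= 2
    y2 + 4y3 >= 4
    y1, y2, y3 >= 0

Solving the primal: x* = (5.6667, 4).
  primal value c^T x* = 27.3333.
Solving the dual: y* = (0, 1.3333, 0.6667).
  dual value b^T y* = 27.3333.
Strong duality: c^T x* = b^T y*. Confirmed.

27.3333


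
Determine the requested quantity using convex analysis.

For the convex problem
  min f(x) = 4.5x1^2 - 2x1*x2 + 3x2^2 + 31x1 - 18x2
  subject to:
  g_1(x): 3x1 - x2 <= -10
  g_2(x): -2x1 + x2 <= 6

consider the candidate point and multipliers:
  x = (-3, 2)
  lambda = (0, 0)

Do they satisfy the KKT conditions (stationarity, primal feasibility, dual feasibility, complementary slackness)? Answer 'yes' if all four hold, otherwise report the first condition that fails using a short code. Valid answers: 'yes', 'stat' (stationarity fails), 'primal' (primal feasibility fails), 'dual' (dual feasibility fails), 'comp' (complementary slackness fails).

Gradient of f: grad f(x) = Q x + c = (0, 0)
Constraint values g_i(x) = a_i^T x - b_i:
  g_1((-3, 2)) = -1
  g_2((-3, 2)) = 2
Stationarity residual: grad f(x) + sum_i lambda_i a_i = (0, 0)
  -> stationarity OK
Primal feasibility (all g_i <= 0): FAILS
Dual feasibility (all lambda_i >= 0): OK
Complementary slackness (lambda_i * g_i(x) = 0 for all i): OK

Verdict: the first failing condition is primal_feasibility -> primal.

primal


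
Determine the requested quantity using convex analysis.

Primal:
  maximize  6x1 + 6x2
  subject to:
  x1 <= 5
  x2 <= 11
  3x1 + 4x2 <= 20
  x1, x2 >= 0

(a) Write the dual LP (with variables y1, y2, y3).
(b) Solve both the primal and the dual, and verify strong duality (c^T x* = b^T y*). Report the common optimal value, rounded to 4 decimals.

The standard primal-dual pair for 'max c^T x s.t. A x <= b, x >= 0' is:
  Dual:  min b^T y  s.t.  A^T y >= c,  y >= 0.

So the dual LP is:
  minimize  5y1 + 11y2 + 20y3
  subject to:
    y1 + 3y3 >= 6
    y2 + 4y3 >= 6
    y1, y2, y3 >= 0

Solving the primal: x* = (5, 1.25).
  primal value c^T x* = 37.5.
Solving the dual: y* = (1.5, 0, 1.5).
  dual value b^T y* = 37.5.
Strong duality: c^T x* = b^T y*. Confirmed.

37.5


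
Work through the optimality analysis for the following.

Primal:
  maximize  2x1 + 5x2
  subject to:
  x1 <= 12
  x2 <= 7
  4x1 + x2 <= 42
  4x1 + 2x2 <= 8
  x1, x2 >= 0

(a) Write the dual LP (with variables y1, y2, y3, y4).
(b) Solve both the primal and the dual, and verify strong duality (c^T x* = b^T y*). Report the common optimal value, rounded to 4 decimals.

The standard primal-dual pair for 'max c^T x s.t. A x <= b, x >= 0' is:
  Dual:  min b^T y  s.t.  A^T y >= c,  y >= 0.

So the dual LP is:
  minimize  12y1 + 7y2 + 42y3 + 8y4
  subject to:
    y1 + 4y3 + 4y4 >= 2
    y2 + y3 + 2y4 >= 5
    y1, y2, y3, y4 >= 0

Solving the primal: x* = (0, 4).
  primal value c^T x* = 20.
Solving the dual: y* = (0, 0, 0, 2.5).
  dual value b^T y* = 20.
Strong duality: c^T x* = b^T y*. Confirmed.

20


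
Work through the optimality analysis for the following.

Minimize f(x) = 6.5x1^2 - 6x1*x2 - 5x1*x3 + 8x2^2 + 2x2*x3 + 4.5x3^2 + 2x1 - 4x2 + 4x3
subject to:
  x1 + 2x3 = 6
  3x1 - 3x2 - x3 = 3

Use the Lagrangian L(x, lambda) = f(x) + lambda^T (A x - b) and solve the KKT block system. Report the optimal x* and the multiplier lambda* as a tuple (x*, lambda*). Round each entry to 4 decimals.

Form the Lagrangian:
  L(x, lambda) = (1/2) x^T Q x + c^T x + lambda^T (A x - b)
Stationarity (grad_x L = 0): Q x + c + A^T lambda = 0.
Primal feasibility: A x = b.

This gives the KKT block system:
  [ Q   A^T ] [ x     ]   [-c ]
  [ A    0  ] [ lambda ] = [ b ]

Solving the linear system:
  x*      = (1.9265, 0.2476, 2.0368)
  lambda* = (-7.8508, -2.5081)
  f(x*)   = 32.8195

x* = (1.9265, 0.2476, 2.0368), lambda* = (-7.8508, -2.5081)


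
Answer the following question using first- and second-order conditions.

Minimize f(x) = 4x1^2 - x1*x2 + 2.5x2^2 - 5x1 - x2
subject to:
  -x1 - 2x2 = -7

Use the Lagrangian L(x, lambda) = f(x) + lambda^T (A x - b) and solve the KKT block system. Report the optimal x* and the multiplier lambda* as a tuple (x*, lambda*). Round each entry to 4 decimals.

Form the Lagrangian:
  L(x, lambda) = (1/2) x^T Q x + c^T x + lambda^T (A x - b)
Stationarity (grad_x L = 0): Q x + c + A^T lambda = 0.
Primal feasibility: A x = b.

This gives the KKT block system:
  [ Q   A^T ] [ x     ]   [-c ]
  [ A    0  ] [ lambda ] = [ b ]

Solving the linear system:
  x*      = (1.6341, 2.6829)
  lambda* = (5.3902)
  f(x*)   = 13.439

x* = (1.6341, 2.6829), lambda* = (5.3902)


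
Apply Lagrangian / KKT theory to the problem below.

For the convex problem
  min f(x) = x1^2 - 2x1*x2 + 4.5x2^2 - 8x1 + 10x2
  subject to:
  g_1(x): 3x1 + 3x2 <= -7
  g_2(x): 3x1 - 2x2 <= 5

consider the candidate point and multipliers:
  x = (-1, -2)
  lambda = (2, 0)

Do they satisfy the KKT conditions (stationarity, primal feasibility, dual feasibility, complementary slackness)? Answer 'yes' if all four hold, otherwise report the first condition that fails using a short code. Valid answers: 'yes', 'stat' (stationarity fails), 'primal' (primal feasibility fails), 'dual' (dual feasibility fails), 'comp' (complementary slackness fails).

Gradient of f: grad f(x) = Q x + c = (-6, -6)
Constraint values g_i(x) = a_i^T x - b_i:
  g_1((-1, -2)) = -2
  g_2((-1, -2)) = -4
Stationarity residual: grad f(x) + sum_i lambda_i a_i = (0, 0)
  -> stationarity OK
Primal feasibility (all g_i <= 0): OK
Dual feasibility (all lambda_i >= 0): OK
Complementary slackness (lambda_i * g_i(x) = 0 for all i): FAILS

Verdict: the first failing condition is complementary_slackness -> comp.

comp


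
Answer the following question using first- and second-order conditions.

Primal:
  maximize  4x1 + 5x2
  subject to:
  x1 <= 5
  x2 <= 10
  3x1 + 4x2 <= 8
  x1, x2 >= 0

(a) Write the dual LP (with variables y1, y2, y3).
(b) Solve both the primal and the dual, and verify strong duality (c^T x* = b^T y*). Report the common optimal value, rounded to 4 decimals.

The standard primal-dual pair for 'max c^T x s.t. A x <= b, x >= 0' is:
  Dual:  min b^T y  s.t.  A^T y >= c,  y >= 0.

So the dual LP is:
  minimize  5y1 + 10y2 + 8y3
  subject to:
    y1 + 3y3 >= 4
    y2 + 4y3 >= 5
    y1, y2, y3 >= 0

Solving the primal: x* = (2.6667, 0).
  primal value c^T x* = 10.6667.
Solving the dual: y* = (0, 0, 1.3333).
  dual value b^T y* = 10.6667.
Strong duality: c^T x* = b^T y*. Confirmed.

10.6667


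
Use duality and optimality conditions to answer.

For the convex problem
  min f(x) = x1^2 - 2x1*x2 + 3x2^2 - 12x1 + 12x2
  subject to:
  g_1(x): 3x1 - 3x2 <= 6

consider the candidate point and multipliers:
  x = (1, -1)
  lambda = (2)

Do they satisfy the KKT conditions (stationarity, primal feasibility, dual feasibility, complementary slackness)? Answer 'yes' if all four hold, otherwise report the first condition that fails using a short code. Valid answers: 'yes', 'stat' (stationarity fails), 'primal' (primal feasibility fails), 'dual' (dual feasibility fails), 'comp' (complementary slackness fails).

Gradient of f: grad f(x) = Q x + c = (-8, 4)
Constraint values g_i(x) = a_i^T x - b_i:
  g_1((1, -1)) = 0
Stationarity residual: grad f(x) + sum_i lambda_i a_i = (-2, -2)
  -> stationarity FAILS
Primal feasibility (all g_i <= 0): OK
Dual feasibility (all lambda_i >= 0): OK
Complementary slackness (lambda_i * g_i(x) = 0 for all i): OK

Verdict: the first failing condition is stationarity -> stat.

stat


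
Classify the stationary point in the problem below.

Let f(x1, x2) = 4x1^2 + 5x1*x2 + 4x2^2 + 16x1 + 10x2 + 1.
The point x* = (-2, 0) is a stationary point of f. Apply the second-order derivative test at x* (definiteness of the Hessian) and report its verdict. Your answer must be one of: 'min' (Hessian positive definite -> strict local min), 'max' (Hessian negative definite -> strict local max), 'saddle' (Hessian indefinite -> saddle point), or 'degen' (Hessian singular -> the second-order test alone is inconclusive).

Compute the Hessian H = grad^2 f:
  H = [[8, 5], [5, 8]]
Verify stationarity: grad f(x*) = H x* + g = (0, 0).
Eigenvalues of H: 3, 13.
Both eigenvalues > 0, so H is positive definite -> x* is a strict local min.

min


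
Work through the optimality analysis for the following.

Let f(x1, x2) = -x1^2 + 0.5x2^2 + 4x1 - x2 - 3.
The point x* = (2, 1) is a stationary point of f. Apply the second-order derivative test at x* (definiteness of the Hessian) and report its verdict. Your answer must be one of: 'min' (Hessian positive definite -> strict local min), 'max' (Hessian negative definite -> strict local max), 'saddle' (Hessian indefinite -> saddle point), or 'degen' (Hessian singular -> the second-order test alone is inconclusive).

Compute the Hessian H = grad^2 f:
  H = [[-2, 0], [0, 1]]
Verify stationarity: grad f(x*) = H x* + g = (0, 0).
Eigenvalues of H: -2, 1.
Eigenvalues have mixed signs, so H is indefinite -> x* is a saddle point.

saddle


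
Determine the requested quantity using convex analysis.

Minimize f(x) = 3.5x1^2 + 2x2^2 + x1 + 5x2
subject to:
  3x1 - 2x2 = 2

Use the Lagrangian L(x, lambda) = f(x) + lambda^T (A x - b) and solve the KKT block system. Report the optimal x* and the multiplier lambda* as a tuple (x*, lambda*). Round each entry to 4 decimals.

Form the Lagrangian:
  L(x, lambda) = (1/2) x^T Q x + c^T x + lambda^T (A x - b)
Stationarity (grad_x L = 0): Q x + c + A^T lambda = 0.
Primal feasibility: A x = b.

This gives the KKT block system:
  [ Q   A^T ] [ x     ]   [-c ]
  [ A    0  ] [ lambda ] = [ b ]

Solving the linear system:
  x*      = (-0.1563, -1.2344)
  lambda* = (0.0313)
  f(x*)   = -3.1953

x* = (-0.1563, -1.2344), lambda* = (0.0313)


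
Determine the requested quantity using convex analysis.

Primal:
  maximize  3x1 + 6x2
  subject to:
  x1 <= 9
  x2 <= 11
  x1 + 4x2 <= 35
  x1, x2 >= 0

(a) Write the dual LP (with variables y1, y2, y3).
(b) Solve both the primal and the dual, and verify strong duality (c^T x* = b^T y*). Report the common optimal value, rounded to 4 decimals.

The standard primal-dual pair for 'max c^T x s.t. A x <= b, x >= 0' is:
  Dual:  min b^T y  s.t.  A^T y >= c,  y >= 0.

So the dual LP is:
  minimize  9y1 + 11y2 + 35y3
  subject to:
    y1 + y3 >= 3
    y2 + 4y3 >= 6
    y1, y2, y3 >= 0

Solving the primal: x* = (9, 6.5).
  primal value c^T x* = 66.
Solving the dual: y* = (1.5, 0, 1.5).
  dual value b^T y* = 66.
Strong duality: c^T x* = b^T y*. Confirmed.

66


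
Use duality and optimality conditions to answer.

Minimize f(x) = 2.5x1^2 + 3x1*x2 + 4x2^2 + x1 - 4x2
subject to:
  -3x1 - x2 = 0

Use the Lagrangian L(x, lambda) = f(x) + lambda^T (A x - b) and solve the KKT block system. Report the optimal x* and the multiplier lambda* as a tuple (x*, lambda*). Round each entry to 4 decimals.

Form the Lagrangian:
  L(x, lambda) = (1/2) x^T Q x + c^T x + lambda^T (A x - b)
Stationarity (grad_x L = 0): Q x + c + A^T lambda = 0.
Primal feasibility: A x = b.

This gives the KKT block system:
  [ Q   A^T ] [ x     ]   [-c ]
  [ A    0  ] [ lambda ] = [ b ]

Solving the linear system:
  x*      = (-0.2203, 0.661)
  lambda* = (0.6271)
  f(x*)   = -1.4322

x* = (-0.2203, 0.661), lambda* = (0.6271)


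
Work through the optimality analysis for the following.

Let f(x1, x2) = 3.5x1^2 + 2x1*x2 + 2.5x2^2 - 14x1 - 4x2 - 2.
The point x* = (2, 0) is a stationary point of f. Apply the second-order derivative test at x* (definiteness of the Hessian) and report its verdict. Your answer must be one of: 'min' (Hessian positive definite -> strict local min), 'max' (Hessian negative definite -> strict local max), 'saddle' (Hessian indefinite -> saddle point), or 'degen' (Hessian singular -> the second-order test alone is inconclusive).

Compute the Hessian H = grad^2 f:
  H = [[7, 2], [2, 5]]
Verify stationarity: grad f(x*) = H x* + g = (0, 0).
Eigenvalues of H: 3.7639, 8.2361.
Both eigenvalues > 0, so H is positive definite -> x* is a strict local min.

min


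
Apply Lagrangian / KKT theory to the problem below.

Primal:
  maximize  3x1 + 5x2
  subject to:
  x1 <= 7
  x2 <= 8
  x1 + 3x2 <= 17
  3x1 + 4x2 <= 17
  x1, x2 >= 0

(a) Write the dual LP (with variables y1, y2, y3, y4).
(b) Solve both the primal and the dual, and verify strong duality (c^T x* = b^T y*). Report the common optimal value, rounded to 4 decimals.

The standard primal-dual pair for 'max c^T x s.t. A x <= b, x >= 0' is:
  Dual:  min b^T y  s.t.  A^T y >= c,  y >= 0.

So the dual LP is:
  minimize  7y1 + 8y2 + 17y3 + 17y4
  subject to:
    y1 + y3 + 3y4 >= 3
    y2 + 3y3 + 4y4 >= 5
    y1, y2, y3, y4 >= 0

Solving the primal: x* = (0, 4.25).
  primal value c^T x* = 21.25.
Solving the dual: y* = (0, 0, 0, 1.25).
  dual value b^T y* = 21.25.
Strong duality: c^T x* = b^T y*. Confirmed.

21.25


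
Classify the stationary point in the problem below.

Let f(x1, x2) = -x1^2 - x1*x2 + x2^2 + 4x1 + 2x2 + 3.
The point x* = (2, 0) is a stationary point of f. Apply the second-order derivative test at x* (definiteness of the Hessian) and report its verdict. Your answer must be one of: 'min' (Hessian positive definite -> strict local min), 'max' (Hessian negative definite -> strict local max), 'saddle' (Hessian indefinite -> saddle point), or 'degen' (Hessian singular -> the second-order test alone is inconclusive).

Compute the Hessian H = grad^2 f:
  H = [[-2, -1], [-1, 2]]
Verify stationarity: grad f(x*) = H x* + g = (0, 0).
Eigenvalues of H: -2.2361, 2.2361.
Eigenvalues have mixed signs, so H is indefinite -> x* is a saddle point.

saddle


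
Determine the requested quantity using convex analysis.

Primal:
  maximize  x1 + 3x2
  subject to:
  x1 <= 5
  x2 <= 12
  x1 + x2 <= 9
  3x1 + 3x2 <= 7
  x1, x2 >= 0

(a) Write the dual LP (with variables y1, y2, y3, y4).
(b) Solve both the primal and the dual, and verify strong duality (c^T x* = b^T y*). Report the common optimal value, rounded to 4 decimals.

The standard primal-dual pair for 'max c^T x s.t. A x <= b, x >= 0' is:
  Dual:  min b^T y  s.t.  A^T y >= c,  y >= 0.

So the dual LP is:
  minimize  5y1 + 12y2 + 9y3 + 7y4
  subject to:
    y1 + y3 + 3y4 >= 1
    y2 + y3 + 3y4 >= 3
    y1, y2, y3, y4 >= 0

Solving the primal: x* = (0, 2.3333).
  primal value c^T x* = 7.
Solving the dual: y* = (0, 0, 0, 1).
  dual value b^T y* = 7.
Strong duality: c^T x* = b^T y*. Confirmed.

7


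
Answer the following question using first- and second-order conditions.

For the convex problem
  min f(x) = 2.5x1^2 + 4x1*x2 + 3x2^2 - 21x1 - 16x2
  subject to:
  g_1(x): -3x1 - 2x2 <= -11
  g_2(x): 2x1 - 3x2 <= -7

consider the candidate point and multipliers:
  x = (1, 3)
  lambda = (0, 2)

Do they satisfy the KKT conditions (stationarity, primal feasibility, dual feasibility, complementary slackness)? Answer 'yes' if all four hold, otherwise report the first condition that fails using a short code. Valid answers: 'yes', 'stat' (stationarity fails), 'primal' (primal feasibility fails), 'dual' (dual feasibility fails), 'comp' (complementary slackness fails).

Gradient of f: grad f(x) = Q x + c = (-4, 6)
Constraint values g_i(x) = a_i^T x - b_i:
  g_1((1, 3)) = 2
  g_2((1, 3)) = 0
Stationarity residual: grad f(x) + sum_i lambda_i a_i = (0, 0)
  -> stationarity OK
Primal feasibility (all g_i <= 0): FAILS
Dual feasibility (all lambda_i >= 0): OK
Complementary slackness (lambda_i * g_i(x) = 0 for all i): OK

Verdict: the first failing condition is primal_feasibility -> primal.

primal


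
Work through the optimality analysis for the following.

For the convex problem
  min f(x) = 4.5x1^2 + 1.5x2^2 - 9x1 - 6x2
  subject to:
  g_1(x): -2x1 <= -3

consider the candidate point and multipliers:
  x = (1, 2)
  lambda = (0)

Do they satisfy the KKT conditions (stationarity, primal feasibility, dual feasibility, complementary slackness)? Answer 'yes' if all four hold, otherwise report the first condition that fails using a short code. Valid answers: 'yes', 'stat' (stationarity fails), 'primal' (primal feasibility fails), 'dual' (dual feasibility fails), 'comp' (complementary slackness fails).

Gradient of f: grad f(x) = Q x + c = (0, 0)
Constraint values g_i(x) = a_i^T x - b_i:
  g_1((1, 2)) = 1
Stationarity residual: grad f(x) + sum_i lambda_i a_i = (0, 0)
  -> stationarity OK
Primal feasibility (all g_i <= 0): FAILS
Dual feasibility (all lambda_i >= 0): OK
Complementary slackness (lambda_i * g_i(x) = 0 for all i): OK

Verdict: the first failing condition is primal_feasibility -> primal.

primal


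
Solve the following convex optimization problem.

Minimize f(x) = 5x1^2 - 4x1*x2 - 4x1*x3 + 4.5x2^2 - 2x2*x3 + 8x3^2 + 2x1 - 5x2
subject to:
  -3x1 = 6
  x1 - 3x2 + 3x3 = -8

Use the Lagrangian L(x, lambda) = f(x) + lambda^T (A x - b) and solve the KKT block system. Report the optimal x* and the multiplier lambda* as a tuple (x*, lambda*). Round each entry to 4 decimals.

Form the Lagrangian:
  L(x, lambda) = (1/2) x^T Q x + c^T x + lambda^T (A x - b)
Stationarity (grad_x L = 0): Q x + c + A^T lambda = 0.
Primal feasibility: A x = b.

This gives the KKT block system:
  [ Q   A^T ] [ x     ]   [-c ]
  [ A    0  ] [ lambda ] = [ b ]

Solving the linear system:
  x*      = (-2, 0.8095, -1.1905)
  lambda* = (-4.0847, 4.2222)
  f(x*)   = 25.119

x* = (-2, 0.8095, -1.1905), lambda* = (-4.0847, 4.2222)


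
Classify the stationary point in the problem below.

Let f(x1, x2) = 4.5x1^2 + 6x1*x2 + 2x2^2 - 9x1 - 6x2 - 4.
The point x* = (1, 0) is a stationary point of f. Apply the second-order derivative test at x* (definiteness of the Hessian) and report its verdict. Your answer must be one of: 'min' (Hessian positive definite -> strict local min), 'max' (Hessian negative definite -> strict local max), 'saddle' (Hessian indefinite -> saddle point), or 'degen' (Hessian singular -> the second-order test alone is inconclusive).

Compute the Hessian H = grad^2 f:
  H = [[9, 6], [6, 4]]
Verify stationarity: grad f(x*) = H x* + g = (0, 0).
Eigenvalues of H: 0, 13.
H has a zero eigenvalue (singular; positive semidefinite but not definite), so H is neither positive definite, negative definite, nor indefinite. The second-order test alone is inconclusive -> degen.
(Indeed, f is constant along the null direction of H through x*, so x* is not a strict local extremum.)

degen


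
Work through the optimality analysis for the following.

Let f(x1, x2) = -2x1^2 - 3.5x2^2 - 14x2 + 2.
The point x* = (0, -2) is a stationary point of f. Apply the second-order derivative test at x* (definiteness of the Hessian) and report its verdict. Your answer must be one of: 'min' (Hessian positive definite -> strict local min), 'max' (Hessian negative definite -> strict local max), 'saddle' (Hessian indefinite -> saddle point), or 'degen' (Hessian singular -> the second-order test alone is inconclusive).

Compute the Hessian H = grad^2 f:
  H = [[-4, 0], [0, -7]]
Verify stationarity: grad f(x*) = H x* + g = (0, 0).
Eigenvalues of H: -7, -4.
Both eigenvalues < 0, so H is negative definite -> x* is a strict local max.

max


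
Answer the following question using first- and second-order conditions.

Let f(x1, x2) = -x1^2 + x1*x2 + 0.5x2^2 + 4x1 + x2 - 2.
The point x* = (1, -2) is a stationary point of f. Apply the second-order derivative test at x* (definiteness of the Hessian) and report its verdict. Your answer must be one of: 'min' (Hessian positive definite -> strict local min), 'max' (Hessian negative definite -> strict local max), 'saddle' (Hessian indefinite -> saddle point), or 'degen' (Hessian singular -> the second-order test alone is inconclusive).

Compute the Hessian H = grad^2 f:
  H = [[-2, 1], [1, 1]]
Verify stationarity: grad f(x*) = H x* + g = (0, 0).
Eigenvalues of H: -2.3028, 1.3028.
Eigenvalues have mixed signs, so H is indefinite -> x* is a saddle point.

saddle


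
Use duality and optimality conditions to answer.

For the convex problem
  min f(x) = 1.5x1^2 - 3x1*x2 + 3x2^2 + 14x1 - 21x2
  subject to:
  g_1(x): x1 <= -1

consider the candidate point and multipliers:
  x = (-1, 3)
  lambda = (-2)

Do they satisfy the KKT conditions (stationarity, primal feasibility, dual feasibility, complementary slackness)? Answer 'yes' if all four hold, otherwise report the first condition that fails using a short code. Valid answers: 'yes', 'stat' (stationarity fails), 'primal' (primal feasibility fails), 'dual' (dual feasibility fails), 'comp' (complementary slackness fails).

Gradient of f: grad f(x) = Q x + c = (2, 0)
Constraint values g_i(x) = a_i^T x - b_i:
  g_1((-1, 3)) = 0
Stationarity residual: grad f(x) + sum_i lambda_i a_i = (0, 0)
  -> stationarity OK
Primal feasibility (all g_i <= 0): OK
Dual feasibility (all lambda_i >= 0): FAILS
Complementary slackness (lambda_i * g_i(x) = 0 for all i): OK

Verdict: the first failing condition is dual_feasibility -> dual.

dual


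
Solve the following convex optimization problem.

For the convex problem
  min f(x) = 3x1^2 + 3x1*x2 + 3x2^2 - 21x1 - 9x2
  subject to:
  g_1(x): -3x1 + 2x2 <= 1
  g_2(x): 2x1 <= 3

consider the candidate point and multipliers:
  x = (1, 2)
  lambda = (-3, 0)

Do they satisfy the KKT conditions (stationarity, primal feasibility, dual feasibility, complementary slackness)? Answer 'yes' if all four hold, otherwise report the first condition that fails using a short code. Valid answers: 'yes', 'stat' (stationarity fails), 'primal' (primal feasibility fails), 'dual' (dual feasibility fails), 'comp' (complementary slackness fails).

Gradient of f: grad f(x) = Q x + c = (-9, 6)
Constraint values g_i(x) = a_i^T x - b_i:
  g_1((1, 2)) = 0
  g_2((1, 2)) = -1
Stationarity residual: grad f(x) + sum_i lambda_i a_i = (0, 0)
  -> stationarity OK
Primal feasibility (all g_i <= 0): OK
Dual feasibility (all lambda_i >= 0): FAILS
Complementary slackness (lambda_i * g_i(x) = 0 for all i): OK

Verdict: the first failing condition is dual_feasibility -> dual.

dual


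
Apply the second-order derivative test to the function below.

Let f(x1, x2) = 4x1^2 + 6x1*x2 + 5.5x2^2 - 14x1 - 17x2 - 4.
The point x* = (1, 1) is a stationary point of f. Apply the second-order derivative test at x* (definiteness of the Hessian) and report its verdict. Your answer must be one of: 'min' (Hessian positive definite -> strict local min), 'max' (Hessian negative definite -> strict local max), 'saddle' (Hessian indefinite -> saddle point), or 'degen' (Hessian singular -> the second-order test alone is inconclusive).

Compute the Hessian H = grad^2 f:
  H = [[8, 6], [6, 11]]
Verify stationarity: grad f(x*) = H x* + g = (0, 0).
Eigenvalues of H: 3.3153, 15.6847.
Both eigenvalues > 0, so H is positive definite -> x* is a strict local min.

min


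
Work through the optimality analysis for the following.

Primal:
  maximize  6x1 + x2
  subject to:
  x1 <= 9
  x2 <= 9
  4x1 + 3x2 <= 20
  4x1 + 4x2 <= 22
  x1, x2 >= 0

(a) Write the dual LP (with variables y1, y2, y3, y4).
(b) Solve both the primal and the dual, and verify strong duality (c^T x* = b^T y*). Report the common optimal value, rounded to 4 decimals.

The standard primal-dual pair for 'max c^T x s.t. A x <= b, x >= 0' is:
  Dual:  min b^T y  s.t.  A^T y >= c,  y >= 0.

So the dual LP is:
  minimize  9y1 + 9y2 + 20y3 + 22y4
  subject to:
    y1 + 4y3 + 4y4 >= 6
    y2 + 3y3 + 4y4 >= 1
    y1, y2, y3, y4 >= 0

Solving the primal: x* = (5, 0).
  primal value c^T x* = 30.
Solving the dual: y* = (0, 0, 1.5, 0).
  dual value b^T y* = 30.
Strong duality: c^T x* = b^T y*. Confirmed.

30


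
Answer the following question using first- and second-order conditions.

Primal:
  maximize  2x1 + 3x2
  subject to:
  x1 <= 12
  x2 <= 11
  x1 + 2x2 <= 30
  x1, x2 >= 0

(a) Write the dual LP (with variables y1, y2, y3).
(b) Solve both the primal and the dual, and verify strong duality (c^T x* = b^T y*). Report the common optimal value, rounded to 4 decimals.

The standard primal-dual pair for 'max c^T x s.t. A x <= b, x >= 0' is:
  Dual:  min b^T y  s.t.  A^T y >= c,  y >= 0.

So the dual LP is:
  minimize  12y1 + 11y2 + 30y3
  subject to:
    y1 + y3 >= 2
    y2 + 2y3 >= 3
    y1, y2, y3 >= 0

Solving the primal: x* = (12, 9).
  primal value c^T x* = 51.
Solving the dual: y* = (0.5, 0, 1.5).
  dual value b^T y* = 51.
Strong duality: c^T x* = b^T y*. Confirmed.

51


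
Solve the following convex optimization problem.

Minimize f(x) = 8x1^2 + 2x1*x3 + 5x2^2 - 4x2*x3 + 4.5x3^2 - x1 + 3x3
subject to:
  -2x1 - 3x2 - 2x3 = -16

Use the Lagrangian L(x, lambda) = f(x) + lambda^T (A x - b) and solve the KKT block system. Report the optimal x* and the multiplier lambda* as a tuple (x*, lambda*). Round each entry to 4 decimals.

Form the Lagrangian:
  L(x, lambda) = (1/2) x^T Q x + c^T x + lambda^T (A x - b)
Stationarity (grad_x L = 0): Q x + c + A^T lambda = 0.
Primal feasibility: A x = b.

This gives the KKT block system:
  [ Q   A^T ] [ x     ]   [-c ]
  [ A    0  ] [ lambda ] = [ b ]

Solving the linear system:
  x*      = (0.6496, 3.1972, 2.5547)
  lambda* = (7.2511)
  f(x*)   = 61.5161

x* = (0.6496, 3.1972, 2.5547), lambda* = (7.2511)


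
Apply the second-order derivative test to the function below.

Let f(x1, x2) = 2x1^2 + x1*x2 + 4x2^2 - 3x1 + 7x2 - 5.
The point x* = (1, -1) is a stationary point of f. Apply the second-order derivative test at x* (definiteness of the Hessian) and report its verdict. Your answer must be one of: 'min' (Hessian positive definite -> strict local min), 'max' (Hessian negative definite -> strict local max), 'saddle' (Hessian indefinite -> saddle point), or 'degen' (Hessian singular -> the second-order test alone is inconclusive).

Compute the Hessian H = grad^2 f:
  H = [[4, 1], [1, 8]]
Verify stationarity: grad f(x*) = H x* + g = (0, 0).
Eigenvalues of H: 3.7639, 8.2361.
Both eigenvalues > 0, so H is positive definite -> x* is a strict local min.

min


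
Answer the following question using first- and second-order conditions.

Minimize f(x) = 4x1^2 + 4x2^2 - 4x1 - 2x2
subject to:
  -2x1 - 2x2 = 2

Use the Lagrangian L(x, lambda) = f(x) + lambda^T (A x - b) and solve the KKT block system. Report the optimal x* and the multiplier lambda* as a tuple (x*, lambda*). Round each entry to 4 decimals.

Form the Lagrangian:
  L(x, lambda) = (1/2) x^T Q x + c^T x + lambda^T (A x - b)
Stationarity (grad_x L = 0): Q x + c + A^T lambda = 0.
Primal feasibility: A x = b.

This gives the KKT block system:
  [ Q   A^T ] [ x     ]   [-c ]
  [ A    0  ] [ lambda ] = [ b ]

Solving the linear system:
  x*      = (-0.375, -0.625)
  lambda* = (-3.5)
  f(x*)   = 4.875

x* = (-0.375, -0.625), lambda* = (-3.5)


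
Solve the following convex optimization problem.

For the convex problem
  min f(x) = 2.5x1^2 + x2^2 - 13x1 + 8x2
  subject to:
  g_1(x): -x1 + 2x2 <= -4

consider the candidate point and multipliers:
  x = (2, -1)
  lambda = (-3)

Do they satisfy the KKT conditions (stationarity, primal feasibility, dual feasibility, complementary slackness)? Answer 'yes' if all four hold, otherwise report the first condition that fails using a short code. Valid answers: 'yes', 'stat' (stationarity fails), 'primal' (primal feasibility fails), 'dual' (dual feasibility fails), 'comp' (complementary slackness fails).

Gradient of f: grad f(x) = Q x + c = (-3, 6)
Constraint values g_i(x) = a_i^T x - b_i:
  g_1((2, -1)) = 0
Stationarity residual: grad f(x) + sum_i lambda_i a_i = (0, 0)
  -> stationarity OK
Primal feasibility (all g_i <= 0): OK
Dual feasibility (all lambda_i >= 0): FAILS
Complementary slackness (lambda_i * g_i(x) = 0 for all i): OK

Verdict: the first failing condition is dual_feasibility -> dual.

dual


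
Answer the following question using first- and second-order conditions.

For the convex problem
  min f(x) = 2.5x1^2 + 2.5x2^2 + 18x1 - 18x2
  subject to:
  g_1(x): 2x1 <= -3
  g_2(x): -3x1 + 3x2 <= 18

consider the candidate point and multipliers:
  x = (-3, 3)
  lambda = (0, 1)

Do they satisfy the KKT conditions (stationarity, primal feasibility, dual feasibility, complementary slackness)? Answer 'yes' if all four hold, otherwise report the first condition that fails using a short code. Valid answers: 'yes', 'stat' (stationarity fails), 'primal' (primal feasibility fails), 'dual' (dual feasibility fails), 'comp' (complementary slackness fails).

Gradient of f: grad f(x) = Q x + c = (3, -3)
Constraint values g_i(x) = a_i^T x - b_i:
  g_1((-3, 3)) = -3
  g_2((-3, 3)) = 0
Stationarity residual: grad f(x) + sum_i lambda_i a_i = (0, 0)
  -> stationarity OK
Primal feasibility (all g_i <= 0): OK
Dual feasibility (all lambda_i >= 0): OK
Complementary slackness (lambda_i * g_i(x) = 0 for all i): OK

Verdict: yes, KKT holds.

yes


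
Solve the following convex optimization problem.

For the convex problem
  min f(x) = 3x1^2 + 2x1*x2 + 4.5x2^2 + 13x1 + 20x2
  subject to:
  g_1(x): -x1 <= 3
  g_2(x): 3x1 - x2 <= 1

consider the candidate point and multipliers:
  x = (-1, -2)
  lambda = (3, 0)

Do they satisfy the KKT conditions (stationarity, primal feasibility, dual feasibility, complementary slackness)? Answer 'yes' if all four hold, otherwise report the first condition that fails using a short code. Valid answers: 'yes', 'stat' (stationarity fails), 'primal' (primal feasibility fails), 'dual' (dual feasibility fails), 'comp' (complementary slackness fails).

Gradient of f: grad f(x) = Q x + c = (3, 0)
Constraint values g_i(x) = a_i^T x - b_i:
  g_1((-1, -2)) = -2
  g_2((-1, -2)) = -2
Stationarity residual: grad f(x) + sum_i lambda_i a_i = (0, 0)
  -> stationarity OK
Primal feasibility (all g_i <= 0): OK
Dual feasibility (all lambda_i >= 0): OK
Complementary slackness (lambda_i * g_i(x) = 0 for all i): FAILS

Verdict: the first failing condition is complementary_slackness -> comp.

comp


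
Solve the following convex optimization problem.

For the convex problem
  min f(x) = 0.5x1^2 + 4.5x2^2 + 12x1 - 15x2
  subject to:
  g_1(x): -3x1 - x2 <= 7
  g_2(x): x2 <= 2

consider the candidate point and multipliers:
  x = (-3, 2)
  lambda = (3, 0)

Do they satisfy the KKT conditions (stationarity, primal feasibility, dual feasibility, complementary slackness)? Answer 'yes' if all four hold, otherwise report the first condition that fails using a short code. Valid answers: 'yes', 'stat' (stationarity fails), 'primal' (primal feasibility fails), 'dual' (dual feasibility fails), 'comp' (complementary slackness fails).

Gradient of f: grad f(x) = Q x + c = (9, 3)
Constraint values g_i(x) = a_i^T x - b_i:
  g_1((-3, 2)) = 0
  g_2((-3, 2)) = 0
Stationarity residual: grad f(x) + sum_i lambda_i a_i = (0, 0)
  -> stationarity OK
Primal feasibility (all g_i <= 0): OK
Dual feasibility (all lambda_i >= 0): OK
Complementary slackness (lambda_i * g_i(x) = 0 for all i): OK

Verdict: yes, KKT holds.

yes


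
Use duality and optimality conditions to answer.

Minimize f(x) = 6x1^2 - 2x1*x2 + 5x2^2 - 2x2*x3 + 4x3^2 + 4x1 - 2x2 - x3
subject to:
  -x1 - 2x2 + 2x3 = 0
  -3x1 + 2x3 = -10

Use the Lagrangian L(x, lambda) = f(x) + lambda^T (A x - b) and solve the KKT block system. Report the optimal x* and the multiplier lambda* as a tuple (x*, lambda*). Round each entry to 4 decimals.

Form the Lagrangian:
  L(x, lambda) = (1/2) x^T Q x + c^T x + lambda^T (A x - b)
Stationarity (grad_x L = 0): Q x + c + A^T lambda = 0.
Primal feasibility: A x = b.

This gives the KKT block system:
  [ Q   A^T ] [ x     ]   [-c ]
  [ A    0  ] [ lambda ] = [ b ]

Solving the linear system:
  x*      = (2.4833, -2.5167, -1.275)
  lambda* = (-14.7917, 17.875)
  f(x*)   = 97.4958

x* = (2.4833, -2.5167, -1.275), lambda* = (-14.7917, 17.875)


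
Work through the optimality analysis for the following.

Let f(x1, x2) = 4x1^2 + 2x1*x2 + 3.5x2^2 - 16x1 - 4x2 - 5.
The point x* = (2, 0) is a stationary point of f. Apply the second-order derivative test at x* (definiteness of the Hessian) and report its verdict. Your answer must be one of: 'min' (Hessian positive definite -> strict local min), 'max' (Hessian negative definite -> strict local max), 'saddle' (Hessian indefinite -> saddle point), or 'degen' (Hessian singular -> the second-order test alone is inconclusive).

Compute the Hessian H = grad^2 f:
  H = [[8, 2], [2, 7]]
Verify stationarity: grad f(x*) = H x* + g = (0, 0).
Eigenvalues of H: 5.4384, 9.5616.
Both eigenvalues > 0, so H is positive definite -> x* is a strict local min.

min


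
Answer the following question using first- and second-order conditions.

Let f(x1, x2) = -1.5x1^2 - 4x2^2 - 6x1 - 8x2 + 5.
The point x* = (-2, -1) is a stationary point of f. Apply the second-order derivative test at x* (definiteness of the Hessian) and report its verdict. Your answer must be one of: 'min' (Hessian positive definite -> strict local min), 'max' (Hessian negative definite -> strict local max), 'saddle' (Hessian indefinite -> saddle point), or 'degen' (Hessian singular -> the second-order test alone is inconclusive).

Compute the Hessian H = grad^2 f:
  H = [[-3, 0], [0, -8]]
Verify stationarity: grad f(x*) = H x* + g = (0, 0).
Eigenvalues of H: -8, -3.
Both eigenvalues < 0, so H is negative definite -> x* is a strict local max.

max


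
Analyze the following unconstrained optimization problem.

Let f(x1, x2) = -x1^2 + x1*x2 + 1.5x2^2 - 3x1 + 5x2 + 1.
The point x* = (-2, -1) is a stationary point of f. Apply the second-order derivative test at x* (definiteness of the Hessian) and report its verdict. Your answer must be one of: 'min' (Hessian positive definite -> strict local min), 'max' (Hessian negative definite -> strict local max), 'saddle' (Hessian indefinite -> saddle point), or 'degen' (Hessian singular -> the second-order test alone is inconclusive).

Compute the Hessian H = grad^2 f:
  H = [[-2, 1], [1, 3]]
Verify stationarity: grad f(x*) = H x* + g = (0, 0).
Eigenvalues of H: -2.1926, 3.1926.
Eigenvalues have mixed signs, so H is indefinite -> x* is a saddle point.

saddle


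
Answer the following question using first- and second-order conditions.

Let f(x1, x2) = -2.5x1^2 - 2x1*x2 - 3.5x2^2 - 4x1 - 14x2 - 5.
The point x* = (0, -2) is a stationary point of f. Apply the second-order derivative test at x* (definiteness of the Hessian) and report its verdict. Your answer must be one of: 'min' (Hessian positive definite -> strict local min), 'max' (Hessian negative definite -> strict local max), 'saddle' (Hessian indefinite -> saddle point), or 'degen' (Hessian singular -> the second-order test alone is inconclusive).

Compute the Hessian H = grad^2 f:
  H = [[-5, -2], [-2, -7]]
Verify stationarity: grad f(x*) = H x* + g = (0, 0).
Eigenvalues of H: -8.2361, -3.7639.
Both eigenvalues < 0, so H is negative definite -> x* is a strict local max.

max


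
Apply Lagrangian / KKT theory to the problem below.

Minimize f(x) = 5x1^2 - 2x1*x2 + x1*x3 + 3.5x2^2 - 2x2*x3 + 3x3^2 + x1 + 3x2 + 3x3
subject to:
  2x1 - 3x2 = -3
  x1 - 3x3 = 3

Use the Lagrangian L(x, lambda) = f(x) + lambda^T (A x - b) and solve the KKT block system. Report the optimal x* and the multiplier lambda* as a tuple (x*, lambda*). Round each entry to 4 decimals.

Form the Lagrangian:
  L(x, lambda) = (1/2) x^T Q x + c^T x + lambda^T (A x - b)
Stationarity (grad_x L = 0): Q x + c + A^T lambda = 0.
Primal feasibility: A x = b.

This gives the KKT block system:
  [ Q   A^T ] [ x     ]   [-c ]
  [ A    0  ] [ lambda ] = [ b ]

Solving the linear system:
  x*      = (-0.398, 0.7347, -1.1327)
  lambda* = (3.7347, -1.8878)
  f(x*)   = 7.6378

x* = (-0.398, 0.7347, -1.1327), lambda* = (3.7347, -1.8878)


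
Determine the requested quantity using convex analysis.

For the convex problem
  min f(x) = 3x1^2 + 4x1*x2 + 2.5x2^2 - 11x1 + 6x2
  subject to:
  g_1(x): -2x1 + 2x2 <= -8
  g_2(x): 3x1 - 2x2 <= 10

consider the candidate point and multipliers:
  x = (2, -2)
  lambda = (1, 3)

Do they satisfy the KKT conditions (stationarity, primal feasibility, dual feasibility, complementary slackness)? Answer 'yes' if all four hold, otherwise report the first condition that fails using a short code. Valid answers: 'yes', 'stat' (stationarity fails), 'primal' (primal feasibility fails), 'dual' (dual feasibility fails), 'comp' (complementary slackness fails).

Gradient of f: grad f(x) = Q x + c = (-7, 4)
Constraint values g_i(x) = a_i^T x - b_i:
  g_1((2, -2)) = 0
  g_2((2, -2)) = 0
Stationarity residual: grad f(x) + sum_i lambda_i a_i = (0, 0)
  -> stationarity OK
Primal feasibility (all g_i <= 0): OK
Dual feasibility (all lambda_i >= 0): OK
Complementary slackness (lambda_i * g_i(x) = 0 for all i): OK

Verdict: yes, KKT holds.

yes


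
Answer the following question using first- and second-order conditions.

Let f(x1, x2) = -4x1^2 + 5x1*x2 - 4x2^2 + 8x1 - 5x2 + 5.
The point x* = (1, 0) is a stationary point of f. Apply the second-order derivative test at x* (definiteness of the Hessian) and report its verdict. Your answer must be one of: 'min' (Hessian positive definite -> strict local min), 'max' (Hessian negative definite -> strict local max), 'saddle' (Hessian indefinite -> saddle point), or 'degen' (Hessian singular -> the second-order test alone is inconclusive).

Compute the Hessian H = grad^2 f:
  H = [[-8, 5], [5, -8]]
Verify stationarity: grad f(x*) = H x* + g = (0, 0).
Eigenvalues of H: -13, -3.
Both eigenvalues < 0, so H is negative definite -> x* is a strict local max.

max


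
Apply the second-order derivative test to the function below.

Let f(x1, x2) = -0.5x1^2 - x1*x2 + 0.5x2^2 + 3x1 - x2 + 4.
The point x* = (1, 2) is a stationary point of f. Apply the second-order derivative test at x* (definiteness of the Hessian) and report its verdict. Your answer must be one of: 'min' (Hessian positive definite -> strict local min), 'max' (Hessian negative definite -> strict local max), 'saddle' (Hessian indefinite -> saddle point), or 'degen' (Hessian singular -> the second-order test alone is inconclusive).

Compute the Hessian H = grad^2 f:
  H = [[-1, -1], [-1, 1]]
Verify stationarity: grad f(x*) = H x* + g = (0, 0).
Eigenvalues of H: -1.4142, 1.4142.
Eigenvalues have mixed signs, so H is indefinite -> x* is a saddle point.

saddle


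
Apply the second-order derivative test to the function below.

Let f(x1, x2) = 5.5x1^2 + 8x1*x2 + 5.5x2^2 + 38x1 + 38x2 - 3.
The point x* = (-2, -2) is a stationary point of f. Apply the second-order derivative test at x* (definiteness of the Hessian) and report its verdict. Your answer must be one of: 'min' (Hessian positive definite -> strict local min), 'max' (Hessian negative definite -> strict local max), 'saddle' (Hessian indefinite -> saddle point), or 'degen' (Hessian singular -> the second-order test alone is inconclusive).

Compute the Hessian H = grad^2 f:
  H = [[11, 8], [8, 11]]
Verify stationarity: grad f(x*) = H x* + g = (0, 0).
Eigenvalues of H: 3, 19.
Both eigenvalues > 0, so H is positive definite -> x* is a strict local min.

min


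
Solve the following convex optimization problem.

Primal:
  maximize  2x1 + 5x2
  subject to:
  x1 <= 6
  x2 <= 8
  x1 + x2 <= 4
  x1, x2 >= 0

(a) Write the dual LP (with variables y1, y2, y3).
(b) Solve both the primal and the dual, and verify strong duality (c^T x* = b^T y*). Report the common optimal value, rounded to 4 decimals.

The standard primal-dual pair for 'max c^T x s.t. A x <= b, x >= 0' is:
  Dual:  min b^T y  s.t.  A^T y >= c,  y >= 0.

So the dual LP is:
  minimize  6y1 + 8y2 + 4y3
  subject to:
    y1 + y3 >= 2
    y2 + y3 >= 5
    y1, y2, y3 >= 0

Solving the primal: x* = (0, 4).
  primal value c^T x* = 20.
Solving the dual: y* = (0, 0, 5).
  dual value b^T y* = 20.
Strong duality: c^T x* = b^T y*. Confirmed.

20
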